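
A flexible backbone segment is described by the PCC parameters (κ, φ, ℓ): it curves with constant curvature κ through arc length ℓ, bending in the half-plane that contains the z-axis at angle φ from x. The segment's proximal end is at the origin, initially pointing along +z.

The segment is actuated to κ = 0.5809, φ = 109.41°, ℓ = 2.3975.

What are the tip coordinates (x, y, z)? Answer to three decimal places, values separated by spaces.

θ = κ·ℓ = 0.5809 × 2.3975 = 1.39271 rad
ρ = (1 − cos θ)/κ = (1 − 0.17715)/0.5809 = 1.41651
z = sin θ / κ = 0.98418/0.5809 = 1.69424
x = ρ cos φ = 1.41651 × cos(109.41°) = -0.47074
y = ρ sin φ = 1.41651 × sin(109.41°) = 1.33600

-0.471 1.336 1.694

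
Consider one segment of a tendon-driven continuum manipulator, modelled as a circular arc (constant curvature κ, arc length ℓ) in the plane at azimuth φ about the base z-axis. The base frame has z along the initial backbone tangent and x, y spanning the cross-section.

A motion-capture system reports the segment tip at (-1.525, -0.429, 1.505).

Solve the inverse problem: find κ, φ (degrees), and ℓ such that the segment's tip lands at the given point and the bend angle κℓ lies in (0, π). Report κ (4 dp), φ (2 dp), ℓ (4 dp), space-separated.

0.6636 195.71 2.4444

ρ = √(x²+y²) = √(-1.525² + -0.429²) = 1.58419
φ = atan2(y, x) mod 360° = atan2(-0.429, -1.525) = 195.7119°
|p|² = ρ² + z² = 1.58419² + 1.505² = 4.77469
κ = 2ρ / |p|² = 2×1.58419 / 4.77469 = 0.66358
θ = 2·atan2(ρ, z) = 2·atan2(1.58419, 1.505) = 1.62206 rad
ℓ = θ/κ = 1.62206/0.66358 = 2.44440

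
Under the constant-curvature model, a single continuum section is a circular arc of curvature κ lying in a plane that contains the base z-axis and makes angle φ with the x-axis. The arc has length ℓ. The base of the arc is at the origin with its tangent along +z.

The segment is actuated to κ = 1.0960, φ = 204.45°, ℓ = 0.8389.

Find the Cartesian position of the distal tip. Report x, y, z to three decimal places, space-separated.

θ = κ·ℓ = 1.0960 × 0.8389 = 0.91943 rad
ρ = (1 − cos θ)/κ = (1 − 0.60627)/1.0960 = 0.35924
z = sin θ / κ = 0.79526/1.0960 = 0.72560
x = ρ cos φ = 0.35924 × cos(204.45°) = -0.32703
y = ρ sin φ = 0.35924 × sin(204.45°) = -0.14869

-0.327 -0.149 0.726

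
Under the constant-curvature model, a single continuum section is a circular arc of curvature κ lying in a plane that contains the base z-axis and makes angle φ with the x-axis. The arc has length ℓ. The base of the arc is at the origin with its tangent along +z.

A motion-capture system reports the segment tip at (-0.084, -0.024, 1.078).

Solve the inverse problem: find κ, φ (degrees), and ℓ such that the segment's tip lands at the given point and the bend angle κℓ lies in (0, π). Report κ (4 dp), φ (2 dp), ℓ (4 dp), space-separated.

0.1494 195.95 1.0827

ρ = √(x²+y²) = √(-0.084² + -0.024²) = 0.08736
φ = atan2(y, x) mod 360° = atan2(-0.024, -0.084) = 195.9454°
|p|² = ρ² + z² = 0.08736² + 1.078² = 1.16972
κ = 2ρ / |p|² = 2×0.08736 / 1.16972 = 0.14937
θ = 2·atan2(ρ, z) = 2·atan2(0.08736, 1.078) = 0.16173 rad
ℓ = θ/κ = 0.16173/0.14937 = 1.08271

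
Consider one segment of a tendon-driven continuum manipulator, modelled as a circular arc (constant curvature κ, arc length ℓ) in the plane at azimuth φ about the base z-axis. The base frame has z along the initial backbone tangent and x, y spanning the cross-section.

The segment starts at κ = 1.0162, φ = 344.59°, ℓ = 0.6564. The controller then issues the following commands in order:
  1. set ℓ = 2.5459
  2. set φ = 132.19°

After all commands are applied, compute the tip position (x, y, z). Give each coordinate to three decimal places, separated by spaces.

initial: κ=1.0162, φ=344.59°, ℓ=0.6564
cmd 1: set ℓ=2.5459 → (κ,φ,ℓ)=(1.0162,344.59°,2.5459) → tip=(1.7552,-0.4838,0.5181)
cmd 2: set φ=132.19° → (κ,φ,ℓ)=(1.0162,132.19°,2.5459) → tip=(-1.2228,1.3490,0.5181)

-1.223 1.349 0.518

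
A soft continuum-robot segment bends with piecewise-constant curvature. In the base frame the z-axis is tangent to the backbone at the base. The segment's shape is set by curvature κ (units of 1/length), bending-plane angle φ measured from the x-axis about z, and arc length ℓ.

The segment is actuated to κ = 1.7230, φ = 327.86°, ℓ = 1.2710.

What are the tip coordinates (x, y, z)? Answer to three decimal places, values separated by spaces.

θ = κ·ℓ = 1.7230 × 1.2710 = 2.18993 rad
ρ = (1 − cos θ)/κ = (1 − -0.58033)/1.7230 = 0.91720
z = sin θ / κ = 0.81438/1.7230 = 0.47265
x = ρ cos φ = 0.91720 × cos(327.86°) = 0.77664
y = ρ sin φ = 0.91720 × sin(327.86°) = -0.48794

0.777 -0.488 0.473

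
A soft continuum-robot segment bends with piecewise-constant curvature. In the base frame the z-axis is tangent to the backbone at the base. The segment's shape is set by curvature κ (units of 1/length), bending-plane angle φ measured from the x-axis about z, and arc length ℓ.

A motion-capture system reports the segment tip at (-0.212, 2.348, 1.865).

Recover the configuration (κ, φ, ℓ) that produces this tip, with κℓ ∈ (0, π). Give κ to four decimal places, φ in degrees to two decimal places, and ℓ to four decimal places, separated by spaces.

ρ = √(x²+y²) = √(-0.212² + 2.348²) = 2.35755
φ = atan2(y, x) mod 360° = atan2(2.348, -0.212) = 95.1592°
|p|² = ρ² + z² = 2.35755² + 1.865² = 9.03627
κ = 2ρ / |p|² = 2×2.35755 / 9.03627 = 0.52180
θ = 2·atan2(ρ, z) = 2·atan2(2.35755, 1.865) = 1.80304 rad
ℓ = θ/κ = 1.80304/0.52180 = 3.45545

0.5218 95.16 3.4554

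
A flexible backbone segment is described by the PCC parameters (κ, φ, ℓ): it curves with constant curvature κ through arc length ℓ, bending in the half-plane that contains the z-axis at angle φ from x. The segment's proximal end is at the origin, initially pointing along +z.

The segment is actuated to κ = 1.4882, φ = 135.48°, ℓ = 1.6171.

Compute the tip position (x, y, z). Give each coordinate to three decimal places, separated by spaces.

-0.835 0.821 0.451

θ = κ·ℓ = 1.4882 × 1.6171 = 2.40657 rad
ρ = (1 − cos θ)/κ = (1 − -0.74181)/1.4882 = 1.17042
z = sin θ / κ = 0.67061/1.4882 = 0.45062
x = ρ cos φ = 1.17042 × cos(135.48°) = -0.83451
y = ρ sin φ = 1.17042 × sin(135.48°) = 0.82065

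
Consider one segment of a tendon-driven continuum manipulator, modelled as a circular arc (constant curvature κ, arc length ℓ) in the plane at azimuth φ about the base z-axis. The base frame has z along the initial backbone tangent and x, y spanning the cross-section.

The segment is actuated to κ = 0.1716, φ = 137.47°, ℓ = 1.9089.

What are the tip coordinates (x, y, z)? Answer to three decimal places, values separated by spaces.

θ = κ·ℓ = 0.1716 × 1.9089 = 0.32757 rad
ρ = (1 − cos θ)/κ = (1 − 0.94683)/0.1716 = 0.30986
z = sin θ / κ = 0.32174/0.1716 = 1.87495
x = ρ cos φ = 0.30986 × cos(137.47°) = -0.22834
y = ρ sin φ = 0.30986 × sin(137.47°) = 0.20946

-0.228 0.209 1.875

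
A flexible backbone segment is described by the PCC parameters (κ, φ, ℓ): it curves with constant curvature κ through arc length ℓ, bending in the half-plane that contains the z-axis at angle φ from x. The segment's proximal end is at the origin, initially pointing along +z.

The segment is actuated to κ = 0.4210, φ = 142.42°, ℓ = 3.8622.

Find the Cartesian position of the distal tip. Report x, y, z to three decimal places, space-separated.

-1.986 1.529 2.372

θ = κ·ℓ = 0.4210 × 3.8622 = 1.62599 rad
ρ = (1 − cos θ)/κ = (1 − -0.05516)/0.4210 = 2.50632
z = sin θ / κ = 0.99848/0.4210 = 2.37168
x = ρ cos φ = 2.50632 × cos(142.42°) = -1.98627
y = ρ sin φ = 2.50632 × sin(142.42°) = 1.52853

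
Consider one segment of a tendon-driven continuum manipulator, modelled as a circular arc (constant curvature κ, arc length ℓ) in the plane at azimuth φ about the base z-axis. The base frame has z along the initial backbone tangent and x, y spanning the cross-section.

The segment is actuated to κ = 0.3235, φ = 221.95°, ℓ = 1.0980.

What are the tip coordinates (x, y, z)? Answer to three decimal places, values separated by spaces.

θ = κ·ℓ = 0.3235 × 1.0980 = 0.35520 rad
ρ = (1 − cos θ)/κ = (1 − 0.93758)/0.3235 = 0.19296
z = sin θ / κ = 0.34778/0.3235 = 1.07506
x = ρ cos φ = 0.19296 × cos(221.95°) = -0.14351
y = ρ sin φ = 0.19296 × sin(221.95°) = -0.12899

-0.144 -0.129 1.075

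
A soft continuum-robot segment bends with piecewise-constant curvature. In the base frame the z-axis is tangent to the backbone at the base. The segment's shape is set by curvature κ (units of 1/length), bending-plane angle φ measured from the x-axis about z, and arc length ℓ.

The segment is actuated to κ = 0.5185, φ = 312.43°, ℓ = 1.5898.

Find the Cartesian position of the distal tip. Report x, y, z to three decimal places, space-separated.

θ = κ·ℓ = 0.5185 × 1.5898 = 0.82431 rad
ρ = (1 − cos θ)/κ = (1 − 0.67906)/0.5185 = 0.61897
z = sin θ / κ = 0.73408/0.5185 = 1.41578
x = ρ cos φ = 0.61897 × cos(312.43°) = 0.41761
y = ρ sin φ = 0.61897 × sin(312.43°) = -0.45687

0.418 -0.457 1.416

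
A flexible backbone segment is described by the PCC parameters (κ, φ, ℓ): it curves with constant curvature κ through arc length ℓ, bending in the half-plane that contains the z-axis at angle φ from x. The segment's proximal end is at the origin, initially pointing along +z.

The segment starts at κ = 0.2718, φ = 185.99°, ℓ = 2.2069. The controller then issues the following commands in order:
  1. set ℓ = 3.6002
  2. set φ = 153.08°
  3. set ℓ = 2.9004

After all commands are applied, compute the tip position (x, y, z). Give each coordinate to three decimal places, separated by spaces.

-0.968 0.491 2.609

initial: κ=0.2718, φ=185.99°, ℓ=2.2069
cmd 1: set ℓ=3.6002 → (κ,φ,ℓ)=(0.2718,185.99°,3.6002) → tip=(-1.6164,-0.1696,3.0525)
cmd 2: set φ=153.08° → (κ,φ,ℓ)=(0.2718,153.08°,3.6002) → tip=(-1.4492,0.7359,3.0525)
cmd 3: set ℓ=2.9004 → (κ,φ,ℓ)=(0.2718,153.08°,2.9004) → tip=(-0.9676,0.4913,2.6092)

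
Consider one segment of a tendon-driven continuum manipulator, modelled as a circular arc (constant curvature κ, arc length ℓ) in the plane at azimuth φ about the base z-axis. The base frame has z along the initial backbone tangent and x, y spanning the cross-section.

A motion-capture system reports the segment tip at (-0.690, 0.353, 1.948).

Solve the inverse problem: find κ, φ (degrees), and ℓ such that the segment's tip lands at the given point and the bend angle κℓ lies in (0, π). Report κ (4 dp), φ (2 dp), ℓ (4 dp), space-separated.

0.3527 152.91 2.1475

ρ = √(x²+y²) = √(-0.690² + 0.353²) = 0.77505
φ = atan2(y, x) mod 360° = atan2(0.353, -0.690) = 152.9060°
|p|² = ρ² + z² = 0.77505² + 1.948² = 4.39541
κ = 2ρ / |p|² = 2×0.77505 / 4.39541 = 0.35267
θ = 2·atan2(ρ, z) = 2·atan2(0.77505, 1.948) = 0.75734 rad
ℓ = θ/κ = 0.75734/0.35267 = 2.14748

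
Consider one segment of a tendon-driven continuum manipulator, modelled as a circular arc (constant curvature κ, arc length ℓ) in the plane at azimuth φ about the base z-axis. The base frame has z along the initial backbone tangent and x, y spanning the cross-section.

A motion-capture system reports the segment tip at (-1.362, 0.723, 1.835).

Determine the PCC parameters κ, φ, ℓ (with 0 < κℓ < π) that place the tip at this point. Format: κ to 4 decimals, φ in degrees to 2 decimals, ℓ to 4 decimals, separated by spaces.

ρ = √(x²+y²) = √(-1.362² + 0.723²) = 1.54200
φ = atan2(y, x) mod 360° = atan2(0.723, -1.362) = 152.0390°
|p|² = ρ² + z² = 1.54200² + 1.835² = 5.74500
κ = 2ρ / |p|² = 2×1.54200 / 5.74500 = 0.53682
θ = 2·atan2(ρ, z) = 2·atan2(1.54200, 1.835) = 1.39770 rad
ℓ = θ/κ = 1.39770/0.53682 = 2.60370

0.5368 152.04 2.6037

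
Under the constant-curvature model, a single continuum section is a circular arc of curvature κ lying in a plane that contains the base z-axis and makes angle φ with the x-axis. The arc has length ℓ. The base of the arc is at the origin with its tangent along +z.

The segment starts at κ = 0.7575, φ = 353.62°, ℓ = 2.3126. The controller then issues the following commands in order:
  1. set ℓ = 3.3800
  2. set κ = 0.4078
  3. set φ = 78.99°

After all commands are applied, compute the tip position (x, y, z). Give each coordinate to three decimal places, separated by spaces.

initial: κ=0.7575, φ=353.62°, ℓ=2.3126
cmd 1: set ℓ=3.3800 → (κ,φ,ℓ)=(0.7575,353.62°,3.3800) → tip=(2.4085,-0.2693,0.7248)
cmd 2: set κ=0.4078 → (κ,φ,ℓ)=(0.4078,353.62°,3.3800) → tip=(1.9709,-0.2204,2.4069)
cmd 3: set φ=78.99° → (κ,φ,ℓ)=(0.4078,78.99°,3.3800) → tip=(0.3788,1.9467,2.4069)

0.379 1.947 2.407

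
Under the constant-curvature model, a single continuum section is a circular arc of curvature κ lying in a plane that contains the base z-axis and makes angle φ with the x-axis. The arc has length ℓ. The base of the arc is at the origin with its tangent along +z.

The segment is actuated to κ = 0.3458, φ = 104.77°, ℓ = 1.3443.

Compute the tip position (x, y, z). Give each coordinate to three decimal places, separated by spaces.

θ = κ·ℓ = 0.3458 × 1.3443 = 0.46486 rad
ρ = (1 − cos θ)/κ = (1 − 0.89388)/0.3458 = 0.30687
z = sin θ / κ = 0.44830/0.3458 = 1.29640
x = ρ cos φ = 0.30687 × cos(104.77°) = -0.07823
y = ρ sin φ = 0.30687 × sin(104.77°) = 0.29673

-0.078 0.297 1.296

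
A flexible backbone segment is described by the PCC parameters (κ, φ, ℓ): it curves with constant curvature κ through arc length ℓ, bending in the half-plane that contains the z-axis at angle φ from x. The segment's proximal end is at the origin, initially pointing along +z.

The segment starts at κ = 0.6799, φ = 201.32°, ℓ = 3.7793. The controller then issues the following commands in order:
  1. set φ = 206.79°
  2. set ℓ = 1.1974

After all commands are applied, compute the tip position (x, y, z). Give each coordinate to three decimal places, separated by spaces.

-0.412 -0.208 1.069

initial: κ=0.6799, φ=201.32°, ℓ=3.7793
cmd 1: set φ=206.79° → (κ,φ,ℓ)=(0.6799,206.79°,3.7793) → tip=(-2.4168,-1.2203,0.7962)
cmd 2: set ℓ=1.1974 → (κ,φ,ℓ)=(0.6799,206.79°,1.1974) → tip=(-0.4116,-0.2078,1.0694)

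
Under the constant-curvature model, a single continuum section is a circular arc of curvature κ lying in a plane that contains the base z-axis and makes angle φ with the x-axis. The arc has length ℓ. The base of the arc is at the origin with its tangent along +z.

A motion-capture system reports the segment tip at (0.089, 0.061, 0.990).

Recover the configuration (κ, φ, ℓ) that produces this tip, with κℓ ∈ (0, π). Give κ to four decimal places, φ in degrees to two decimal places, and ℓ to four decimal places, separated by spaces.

ρ = √(x²+y²) = √(0.089² + 0.061²) = 0.10790
φ = atan2(y, x) mod 360° = atan2(0.061, 0.089) = 34.4265°
|p|² = ρ² + z² = 0.10790² + 0.990² = 0.99174
κ = 2ρ / |p|² = 2×0.10790 / 0.99174 = 0.21759
θ = 2·atan2(ρ, z) = 2·atan2(0.10790, 0.990) = 0.21712 rad
ℓ = θ/κ = 0.21712/0.21759 = 0.99782

0.2176 34.43 0.9978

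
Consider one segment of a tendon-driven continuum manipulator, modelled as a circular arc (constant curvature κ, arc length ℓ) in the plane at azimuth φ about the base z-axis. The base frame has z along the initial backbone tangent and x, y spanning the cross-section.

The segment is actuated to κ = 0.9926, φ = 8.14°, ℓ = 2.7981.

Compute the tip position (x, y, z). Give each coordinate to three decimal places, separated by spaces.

θ = κ·ℓ = 0.9926 × 2.7981 = 2.77739 rad
ρ = (1 − cos θ)/κ = (1 − -0.93441)/0.9926 = 1.94883
z = sin θ / κ = 0.35620/0.9926 = 0.35886
x = ρ cos φ = 1.94883 × cos(8.14°) = 1.92920
y = ρ sin φ = 1.94883 × sin(8.14°) = 0.27594

1.929 0.276 0.359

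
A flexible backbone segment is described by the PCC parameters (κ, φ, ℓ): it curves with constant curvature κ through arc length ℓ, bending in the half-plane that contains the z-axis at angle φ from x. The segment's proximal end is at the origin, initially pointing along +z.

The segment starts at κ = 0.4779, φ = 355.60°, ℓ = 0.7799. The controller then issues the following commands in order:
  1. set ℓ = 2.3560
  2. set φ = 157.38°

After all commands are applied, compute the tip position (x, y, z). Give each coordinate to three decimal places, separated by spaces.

-1.100 0.458 1.889

initial: κ=0.4779, φ=355.60°, ℓ=0.7799
cmd 1: set ℓ=2.3560 → (κ,φ,ℓ)=(0.4779,355.60°,2.3560) → tip=(1.1885,-0.0915,1.8888)
cmd 2: set φ=157.38° → (κ,φ,ℓ)=(0.4779,157.38°,2.3560) → tip=(-1.1003,0.4585,1.8888)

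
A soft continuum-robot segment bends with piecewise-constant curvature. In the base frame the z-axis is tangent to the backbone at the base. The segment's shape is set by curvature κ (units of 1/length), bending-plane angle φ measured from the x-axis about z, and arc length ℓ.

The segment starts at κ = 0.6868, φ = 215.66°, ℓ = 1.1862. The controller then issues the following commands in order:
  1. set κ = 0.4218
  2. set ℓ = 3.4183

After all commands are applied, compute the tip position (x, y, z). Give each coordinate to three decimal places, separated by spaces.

initial: κ=0.6868, φ=215.66°, ℓ=1.1862
cmd 1: set κ=0.4218 → (κ,φ,ℓ)=(0.4218,215.66°,1.1862) → tip=(-0.2361,-0.1694,1.1373)
cmd 2: set ℓ=3.4183 → (κ,φ,ℓ)=(0.4218,215.66°,3.4183) → tip=(-1.6785,-1.2044,2.3511)

-1.679 -1.204 2.351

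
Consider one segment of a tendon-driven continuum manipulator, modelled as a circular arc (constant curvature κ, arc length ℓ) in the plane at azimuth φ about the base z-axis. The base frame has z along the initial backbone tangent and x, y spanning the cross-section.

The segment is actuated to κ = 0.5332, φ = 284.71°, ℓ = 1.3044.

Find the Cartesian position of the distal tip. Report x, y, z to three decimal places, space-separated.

θ = κ·ℓ = 0.5332 × 1.3044 = 0.69551 rad
ρ = (1 − cos θ)/κ = (1 − 0.76773)/0.5332 = 0.43562
z = sin θ / κ = 0.64077/0.5332 = 1.20175
x = ρ cos φ = 0.43562 × cos(284.71°) = 0.11061
y = ρ sin φ = 0.43562 × sin(284.71°) = -0.42134

0.111 -0.421 1.202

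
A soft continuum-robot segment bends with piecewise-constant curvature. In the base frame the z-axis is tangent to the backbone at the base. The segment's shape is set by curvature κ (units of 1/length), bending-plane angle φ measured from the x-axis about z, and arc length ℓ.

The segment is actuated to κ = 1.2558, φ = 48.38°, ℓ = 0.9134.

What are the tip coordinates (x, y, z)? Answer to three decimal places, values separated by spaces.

θ = κ·ℓ = 1.2558 × 0.9134 = 1.14705 rad
ρ = (1 − cos θ)/κ = (1 − 0.41118)/1.2558 = 0.46888
z = sin θ / κ = 0.91155/1.2558 = 0.72588
x = ρ cos φ = 0.46888 × cos(48.38°) = 0.31142
y = ρ sin φ = 0.46888 × sin(48.38°) = 0.35052

0.311 0.351 0.726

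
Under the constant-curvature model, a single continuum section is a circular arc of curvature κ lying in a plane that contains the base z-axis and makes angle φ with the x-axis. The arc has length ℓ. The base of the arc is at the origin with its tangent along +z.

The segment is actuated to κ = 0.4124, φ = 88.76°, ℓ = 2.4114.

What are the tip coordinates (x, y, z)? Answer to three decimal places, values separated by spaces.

θ = κ·ℓ = 0.4124 × 2.4114 = 0.99446 rad
ρ = (1 − cos θ)/κ = (1 − 0.54495)/0.4124 = 1.10341
z = sin θ / κ = 0.83847/0.4124 = 2.03314
x = ρ cos φ = 1.10341 × cos(88.76°) = 0.02388
y = ρ sin φ = 1.10341 × sin(88.76°) = 1.10315

0.024 1.103 2.033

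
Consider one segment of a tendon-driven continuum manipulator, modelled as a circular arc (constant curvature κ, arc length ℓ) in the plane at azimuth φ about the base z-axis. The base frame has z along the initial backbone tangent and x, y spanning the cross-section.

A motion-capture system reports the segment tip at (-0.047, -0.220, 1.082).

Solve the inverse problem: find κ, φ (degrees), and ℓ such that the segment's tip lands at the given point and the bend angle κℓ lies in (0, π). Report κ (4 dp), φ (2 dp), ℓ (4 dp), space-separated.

ρ = √(x²+y²) = √(-0.047² + -0.220²) = 0.22496
φ = atan2(y, x) mod 360° = atan2(-0.220, -0.047) = 257.9408°
|p|² = ρ² + z² = 0.22496² + 1.082² = 1.22133
κ = 2ρ / |p|² = 2×0.22496 / 1.22133 = 0.36839
θ = 2·atan2(ρ, z) = 2·atan2(0.22496, 1.082) = 0.40999 rad
ℓ = θ/κ = 0.40999/0.36839 = 1.11292

0.3684 257.94 1.1129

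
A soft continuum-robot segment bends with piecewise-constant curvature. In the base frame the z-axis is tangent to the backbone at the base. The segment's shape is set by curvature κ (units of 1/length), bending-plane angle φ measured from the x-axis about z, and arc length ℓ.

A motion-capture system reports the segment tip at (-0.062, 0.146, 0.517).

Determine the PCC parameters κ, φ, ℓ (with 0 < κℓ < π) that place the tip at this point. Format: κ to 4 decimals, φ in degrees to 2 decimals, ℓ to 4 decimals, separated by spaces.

ρ = √(x²+y²) = √(-0.062² + 0.146²) = 0.15862
φ = atan2(y, x) mod 360° = atan2(0.146, -0.062) = 113.0089°
|p|² = ρ² + z² = 0.15862² + 0.517² = 0.29245
κ = 2ρ / |p|² = 2×0.15862 / 0.29245 = 1.08476
θ = 2·atan2(ρ, z) = 2·atan2(0.15862, 0.517) = 0.59538 rad
ℓ = θ/κ = 0.59538/1.08476 = 0.54886

1.0848 113.01 0.5489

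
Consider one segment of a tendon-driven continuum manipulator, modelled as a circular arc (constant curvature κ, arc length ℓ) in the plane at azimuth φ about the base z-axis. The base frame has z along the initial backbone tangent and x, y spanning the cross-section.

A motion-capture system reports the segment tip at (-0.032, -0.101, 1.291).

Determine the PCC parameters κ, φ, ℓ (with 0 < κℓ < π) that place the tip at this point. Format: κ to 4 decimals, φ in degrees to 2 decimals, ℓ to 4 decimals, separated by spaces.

0.1263 252.42 1.2968

ρ = √(x²+y²) = √(-0.032² + -0.101²) = 0.10595
φ = atan2(y, x) mod 360° = atan2(-0.101, -0.032) = 252.4201°
|p|² = ρ² + z² = 0.10595² + 1.291² = 1.67791
κ = 2ρ / |p|² = 2×0.10595 / 1.67791 = 0.12629
θ = 2·atan2(ρ, z) = 2·atan2(0.10595, 1.291) = 0.16377 rad
ℓ = θ/κ = 0.16377/0.12629 = 1.29679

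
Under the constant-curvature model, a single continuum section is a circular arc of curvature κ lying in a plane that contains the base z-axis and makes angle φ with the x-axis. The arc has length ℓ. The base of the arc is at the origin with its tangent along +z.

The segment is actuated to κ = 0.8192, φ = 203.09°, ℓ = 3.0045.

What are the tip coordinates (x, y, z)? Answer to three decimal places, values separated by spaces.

θ = κ·ℓ = 0.8192 × 3.0045 = 2.46129 rad
ρ = (1 − cos θ)/κ = (1 − -0.77738)/0.8192 = 2.16965
z = sin θ / κ = 0.62903/0.8192 = 0.76786
x = ρ cos φ = 2.16965 × cos(203.09°) = -1.99584
y = ρ sin φ = 2.16965 × sin(203.09°) = -0.85089

-1.996 -0.851 0.768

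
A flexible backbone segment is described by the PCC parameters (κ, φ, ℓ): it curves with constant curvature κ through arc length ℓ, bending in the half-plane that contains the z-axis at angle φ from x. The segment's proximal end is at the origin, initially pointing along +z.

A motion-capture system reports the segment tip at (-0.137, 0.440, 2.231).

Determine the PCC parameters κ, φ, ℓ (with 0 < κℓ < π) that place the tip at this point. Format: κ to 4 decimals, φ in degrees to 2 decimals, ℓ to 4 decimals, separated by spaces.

0.1776 107.29 2.2939

ρ = √(x²+y²) = √(-0.137² + 0.440²) = 0.46084
φ = atan2(y, x) mod 360° = atan2(0.440, -0.137) = 107.2947°
|p|² = ρ² + z² = 0.46084² + 2.231² = 5.18973
κ = 2ρ / |p|² = 2×0.46084 / 5.18973 = 0.17760
θ = 2·atan2(ρ, z) = 2·atan2(0.46084, 2.231) = 0.40739 rad
ℓ = θ/κ = 0.40739/0.17760 = 2.29393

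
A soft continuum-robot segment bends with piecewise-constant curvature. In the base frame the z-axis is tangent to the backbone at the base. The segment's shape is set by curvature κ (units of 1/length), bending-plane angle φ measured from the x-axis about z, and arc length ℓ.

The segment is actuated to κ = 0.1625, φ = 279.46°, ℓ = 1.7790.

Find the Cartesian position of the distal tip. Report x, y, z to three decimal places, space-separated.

θ = κ·ℓ = 0.1625 × 1.7790 = 0.28909 rad
ρ = (1 − cos θ)/κ = (1 − 0.95850)/0.1625 = 0.25536
z = sin θ / κ = 0.28508/0.1625 = 1.75432
x = ρ cos φ = 0.25536 × cos(279.46°) = 0.04197
y = ρ sin φ = 0.25536 × sin(279.46°) = -0.25188

0.042 -0.252 1.754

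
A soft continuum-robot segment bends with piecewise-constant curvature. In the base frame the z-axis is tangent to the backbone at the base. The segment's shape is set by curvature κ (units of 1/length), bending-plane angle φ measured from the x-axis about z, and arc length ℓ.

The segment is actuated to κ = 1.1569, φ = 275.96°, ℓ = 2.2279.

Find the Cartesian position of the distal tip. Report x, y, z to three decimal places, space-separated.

0.166 -1.586 0.462

θ = κ·ℓ = 1.1569 × 2.2279 = 2.57746 rad
ρ = (1 − cos θ)/κ = (1 − -0.84505)/1.1569 = 1.59482
z = sin θ / κ = 0.53469/1.1569 = 0.46217
x = ρ cos φ = 1.59482 × cos(275.96°) = 0.16560
y = ρ sin φ = 1.59482 × sin(275.96°) = -1.58620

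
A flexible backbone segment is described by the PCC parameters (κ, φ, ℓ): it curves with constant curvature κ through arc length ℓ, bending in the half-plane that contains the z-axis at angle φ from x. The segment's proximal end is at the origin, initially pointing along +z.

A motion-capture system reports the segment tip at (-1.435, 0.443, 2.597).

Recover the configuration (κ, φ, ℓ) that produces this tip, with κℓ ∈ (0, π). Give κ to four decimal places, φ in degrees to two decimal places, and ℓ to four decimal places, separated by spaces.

ρ = √(x²+y²) = √(-1.435² + 0.443²) = 1.50182
φ = atan2(y, x) mod 360° = atan2(0.443, -1.435) = 162.8440°
|p|² = ρ² + z² = 1.50182² + 2.597² = 8.99988
κ = 2ρ / |p|² = 2×1.50182 / 8.99988 = 0.33374
θ = 2·atan2(ρ, z) = 2·atan2(1.50182, 2.597) = 1.04861 rad
ℓ = θ/κ = 1.04861/0.33374 = 3.14197

0.3337 162.84 3.1420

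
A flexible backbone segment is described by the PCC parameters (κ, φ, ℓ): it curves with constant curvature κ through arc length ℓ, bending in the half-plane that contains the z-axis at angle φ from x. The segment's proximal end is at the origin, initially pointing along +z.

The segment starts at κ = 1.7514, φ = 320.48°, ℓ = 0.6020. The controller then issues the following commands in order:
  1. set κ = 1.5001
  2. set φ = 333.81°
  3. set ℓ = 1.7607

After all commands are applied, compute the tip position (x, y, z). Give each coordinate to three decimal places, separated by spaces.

1.123 -0.552 0.320

initial: κ=1.7514, φ=320.48°, ℓ=0.6020
cmd 1: set κ=1.5001 → (κ,φ,ℓ)=(1.5001,320.48°,0.6020) → tip=(0.1958,-0.1615,0.5234)
cmd 2: set φ=333.81° → (κ,φ,ℓ)=(1.5001,333.81°,0.6020) → tip=(0.2278,-0.1120,0.5234)
cmd 3: set ℓ=1.7607 → (κ,φ,ℓ)=(1.5001,333.81°,1.7607) → tip=(1.1230,-0.5524,0.3198)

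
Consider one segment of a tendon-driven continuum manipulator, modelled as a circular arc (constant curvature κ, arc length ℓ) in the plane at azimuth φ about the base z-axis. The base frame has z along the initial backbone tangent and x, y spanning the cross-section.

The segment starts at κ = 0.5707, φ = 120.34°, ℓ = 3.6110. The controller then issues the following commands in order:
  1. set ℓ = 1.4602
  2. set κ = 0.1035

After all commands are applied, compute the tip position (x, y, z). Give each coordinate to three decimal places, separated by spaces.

-0.056 0.095 1.455

initial: κ=0.5707, φ=120.34°, ℓ=3.6110
cmd 1: set ℓ=1.4602 → (κ,φ,ℓ)=(0.5707,120.34°,1.4602) → tip=(-0.2900,0.4954,1.2970)
cmd 2: set κ=0.1035 → (κ,φ,ℓ)=(0.1035,120.34°,1.4602) → tip=(-0.0556,0.0950,1.4546)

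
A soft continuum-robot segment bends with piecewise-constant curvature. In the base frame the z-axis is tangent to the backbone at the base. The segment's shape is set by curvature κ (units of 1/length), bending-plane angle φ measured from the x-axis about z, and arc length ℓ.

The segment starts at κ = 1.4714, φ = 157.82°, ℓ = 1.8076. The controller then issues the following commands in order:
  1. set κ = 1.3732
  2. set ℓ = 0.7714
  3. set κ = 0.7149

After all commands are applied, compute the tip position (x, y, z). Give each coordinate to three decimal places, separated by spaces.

initial: κ=1.4714, φ=157.82°, ℓ=1.8076
cmd 1: set κ=1.3732 → (κ,φ,ℓ)=(1.3732,157.82°,1.8076) → tip=(-1.2073,0.4922,0.4461)
cmd 2: set ℓ=0.7714 → (κ,φ,ℓ)=(1.3732,157.82°,0.7714) → tip=(-0.3443,0.1403,0.6350)
cmd 3: set κ=0.7149 → (κ,φ,ℓ)=(0.7149,157.82°,0.7714) → tip=(-0.1920,0.0783,0.7329)

-0.192 0.078 0.733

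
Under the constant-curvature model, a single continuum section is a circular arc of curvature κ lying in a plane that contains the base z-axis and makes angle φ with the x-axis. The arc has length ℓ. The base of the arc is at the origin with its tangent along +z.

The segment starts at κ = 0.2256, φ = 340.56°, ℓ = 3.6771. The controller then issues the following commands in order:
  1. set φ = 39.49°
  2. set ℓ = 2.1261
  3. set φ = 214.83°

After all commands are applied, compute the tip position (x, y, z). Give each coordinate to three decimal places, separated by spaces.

initial: κ=0.2256, φ=340.56°, ℓ=3.6771
cmd 1: set φ=39.49° → (κ,φ,ℓ)=(0.2256,39.49°,3.6771) → tip=(1.1111,0.9156,3.2696)
cmd 2: set ℓ=2.1261 → (κ,φ,ℓ)=(0.2256,39.49°,2.1261) → tip=(0.3860,0.3181,2.0455)
cmd 3: set φ=214.83° → (κ,φ,ℓ)=(0.2256,214.83°,2.1261) → tip=(-0.4106,-0.2857,2.0455)

-0.411 -0.286 2.046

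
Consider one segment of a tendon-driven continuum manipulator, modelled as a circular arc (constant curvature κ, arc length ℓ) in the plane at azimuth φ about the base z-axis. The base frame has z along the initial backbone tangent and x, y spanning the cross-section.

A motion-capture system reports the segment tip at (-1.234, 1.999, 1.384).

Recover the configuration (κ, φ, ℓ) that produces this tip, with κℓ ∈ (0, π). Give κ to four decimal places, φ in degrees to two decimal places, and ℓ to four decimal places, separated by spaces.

ρ = √(x²+y²) = √(-1.234² + 1.999²) = 2.34920
φ = atan2(y, x) mod 360° = atan2(1.999, -1.234) = 121.6874°
|p|² = ρ² + z² = 2.34920² + 1.384² = 7.43421
κ = 2ρ / |p|² = 2×2.34920 / 7.43421 = 0.63200
θ = 2·atan2(ρ, z) = 2·atan2(2.34920, 1.384) = 2.07681 rad
ℓ = θ/κ = 2.07681/0.63200 = 3.28610

0.6320 121.69 3.2861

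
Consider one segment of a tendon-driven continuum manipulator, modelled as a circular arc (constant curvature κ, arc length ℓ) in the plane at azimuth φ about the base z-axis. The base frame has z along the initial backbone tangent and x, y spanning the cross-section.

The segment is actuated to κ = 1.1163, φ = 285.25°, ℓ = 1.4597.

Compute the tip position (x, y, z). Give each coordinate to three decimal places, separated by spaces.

θ = κ·ℓ = 1.1163 × 1.4597 = 1.62946 rad
ρ = (1 − cos θ)/κ = (1 − -0.05863)/1.1163 = 0.94834
z = sin θ / κ = 0.99828/1.1163 = 0.89428
x = ρ cos φ = 0.94834 × cos(285.25°) = 0.24944
y = ρ sin φ = 0.94834 × sin(285.25°) = -0.91495

0.249 -0.915 0.894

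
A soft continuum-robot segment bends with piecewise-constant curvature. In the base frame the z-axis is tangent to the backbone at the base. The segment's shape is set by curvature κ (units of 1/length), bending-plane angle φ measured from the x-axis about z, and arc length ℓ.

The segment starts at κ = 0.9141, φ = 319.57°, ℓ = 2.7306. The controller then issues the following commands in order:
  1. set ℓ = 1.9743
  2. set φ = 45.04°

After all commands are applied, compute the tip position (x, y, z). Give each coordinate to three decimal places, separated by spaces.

initial: κ=0.9141, φ=319.57°, ℓ=2.7306
cmd 1: set ℓ=1.9743 → (κ,φ,ℓ)=(0.9141,319.57°,1.9743) → tip=(1.0257,-0.8739,1.0642)
cmd 2: set φ=45.04° → (κ,φ,ℓ)=(0.9141,45.04°,1.9743) → tip=(0.9522,0.9535,1.0642)

0.952 0.954 1.064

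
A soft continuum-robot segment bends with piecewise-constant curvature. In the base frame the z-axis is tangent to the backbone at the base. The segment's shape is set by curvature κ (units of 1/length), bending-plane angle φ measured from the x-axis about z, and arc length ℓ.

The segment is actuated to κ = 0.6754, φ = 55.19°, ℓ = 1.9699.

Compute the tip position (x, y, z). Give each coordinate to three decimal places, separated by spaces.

θ = κ·ℓ = 0.6754 × 1.9699 = 1.33047 rad
ρ = (1 − cos θ)/κ = (1 − 0.23802)/0.6754 = 1.12819
z = sin θ / κ = 0.97126/0.6754 = 1.43805
x = ρ cos φ = 1.12819 × cos(55.19°) = 0.64404
y = ρ sin φ = 1.12819 × sin(55.19°) = 0.92630

0.644 0.926 1.438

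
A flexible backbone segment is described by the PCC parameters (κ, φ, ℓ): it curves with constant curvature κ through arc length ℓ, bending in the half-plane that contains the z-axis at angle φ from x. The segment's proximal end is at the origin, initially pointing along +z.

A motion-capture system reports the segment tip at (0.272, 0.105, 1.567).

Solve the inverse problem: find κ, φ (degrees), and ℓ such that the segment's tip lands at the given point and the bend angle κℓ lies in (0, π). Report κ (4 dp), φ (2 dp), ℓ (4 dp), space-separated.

ρ = √(x²+y²) = √(0.272² + 0.105²) = 0.29156
φ = atan2(y, x) mod 360° = atan2(0.105, 0.272) = 21.1081°
|p|² = ρ² + z² = 0.29156² + 1.567² = 2.54050
κ = 2ρ / |p|² = 2×0.29156 / 2.54050 = 0.22953
θ = 2·atan2(ρ, z) = 2·atan2(0.29156, 1.567) = 0.36792 rad
ℓ = θ/κ = 0.36792/0.22953 = 1.60292

0.2295 21.11 1.6029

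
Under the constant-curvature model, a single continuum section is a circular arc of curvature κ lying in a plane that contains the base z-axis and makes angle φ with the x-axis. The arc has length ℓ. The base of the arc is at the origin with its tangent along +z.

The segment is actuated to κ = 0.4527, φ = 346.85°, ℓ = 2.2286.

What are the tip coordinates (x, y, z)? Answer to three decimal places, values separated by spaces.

θ = κ·ℓ = 0.4527 × 2.2286 = 1.00889 rad
ρ = (1 − cos θ)/κ = (1 − 0.53280)/0.4527 = 1.03202
z = sin θ / κ = 0.84624/0.4527 = 1.86932
x = ρ cos φ = 1.03202 × cos(346.85°) = 1.00496
y = ρ sin φ = 1.03202 × sin(346.85°) = -0.23479

1.005 -0.235 1.869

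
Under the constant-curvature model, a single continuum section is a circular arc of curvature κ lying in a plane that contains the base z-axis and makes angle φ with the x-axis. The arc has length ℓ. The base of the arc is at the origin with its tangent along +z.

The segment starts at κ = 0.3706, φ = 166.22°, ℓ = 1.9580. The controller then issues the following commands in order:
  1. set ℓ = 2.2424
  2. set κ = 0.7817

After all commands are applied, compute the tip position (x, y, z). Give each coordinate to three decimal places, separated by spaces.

-1.467 0.360 1.258

initial: κ=0.3706, φ=166.22°, ℓ=1.9580
cmd 1: set ℓ=2.2424 → (κ,φ,ℓ)=(0.3706,166.22°,2.2424) → tip=(-0.8540,0.2095,1.9931)
cmd 2: set κ=0.7817 → (κ,φ,ℓ)=(0.7817,166.22°,2.2424) → tip=(-1.4674,0.3599,1.2581)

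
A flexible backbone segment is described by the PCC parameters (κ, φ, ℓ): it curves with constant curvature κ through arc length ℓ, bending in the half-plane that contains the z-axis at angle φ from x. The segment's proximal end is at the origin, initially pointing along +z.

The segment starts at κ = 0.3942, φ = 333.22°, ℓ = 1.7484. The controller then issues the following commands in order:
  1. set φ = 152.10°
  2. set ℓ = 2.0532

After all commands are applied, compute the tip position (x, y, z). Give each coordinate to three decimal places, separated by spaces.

initial: κ=0.3942, φ=333.22°, ℓ=1.7484
cmd 1: set φ=152.10° → (κ,φ,ℓ)=(0.3942,152.10°,1.7484) → tip=(-0.5117,0.2709,1.6132)
cmd 2: set ℓ=2.0532 → (κ,φ,ℓ)=(0.3942,152.10°,2.0532) → tip=(-0.6951,0.3680,1.8363)

-0.695 0.368 1.836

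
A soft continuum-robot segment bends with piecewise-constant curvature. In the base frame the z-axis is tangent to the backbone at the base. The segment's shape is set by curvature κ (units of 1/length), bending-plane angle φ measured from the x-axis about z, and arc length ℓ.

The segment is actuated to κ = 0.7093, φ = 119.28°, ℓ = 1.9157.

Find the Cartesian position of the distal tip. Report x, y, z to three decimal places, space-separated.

-0.544 0.971 1.378

θ = κ·ℓ = 0.7093 × 1.9157 = 1.35881 rad
ρ = (1 − cos θ)/κ = (1 − 0.21041)/0.7093 = 1.11320
z = sin θ / κ = 0.97761/0.7093 = 1.37828
x = ρ cos φ = 1.11320 × cos(119.28°) = -0.54444
y = ρ sin φ = 1.11320 × sin(119.28°) = 0.97098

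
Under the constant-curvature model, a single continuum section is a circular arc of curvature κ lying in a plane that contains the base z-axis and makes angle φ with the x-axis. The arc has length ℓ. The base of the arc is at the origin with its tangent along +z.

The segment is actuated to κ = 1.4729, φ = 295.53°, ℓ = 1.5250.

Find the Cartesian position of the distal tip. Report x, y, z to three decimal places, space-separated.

θ = κ·ℓ = 1.4729 × 1.5250 = 2.24617 rad
ρ = (1 − cos θ)/κ = (1 − -0.62519)/1.4729 = 1.10340
z = sin θ / κ = 0.78047/1.4729 = 0.52989
x = ρ cos φ = 1.10340 × cos(295.53°) = 0.47555
y = ρ sin φ = 1.10340 × sin(295.53°) = -0.99566

0.476 -0.996 0.530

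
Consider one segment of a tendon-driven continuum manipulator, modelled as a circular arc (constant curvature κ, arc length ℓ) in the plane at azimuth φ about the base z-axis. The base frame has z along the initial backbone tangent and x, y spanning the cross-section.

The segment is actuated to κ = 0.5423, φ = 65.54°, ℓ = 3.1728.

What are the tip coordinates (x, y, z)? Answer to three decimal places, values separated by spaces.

θ = κ·ℓ = 0.5423 × 3.1728 = 1.72061 rad
ρ = (1 − cos θ)/κ = (1 − -0.14925)/0.5423 = 2.11922
z = sin θ / κ = 0.98880/0.5423 = 1.82334
x = ρ cos φ = 2.11922 × cos(65.54°) = 0.87748
y = ρ sin φ = 2.11922 × sin(65.54°) = 1.92902

0.877 1.929 1.823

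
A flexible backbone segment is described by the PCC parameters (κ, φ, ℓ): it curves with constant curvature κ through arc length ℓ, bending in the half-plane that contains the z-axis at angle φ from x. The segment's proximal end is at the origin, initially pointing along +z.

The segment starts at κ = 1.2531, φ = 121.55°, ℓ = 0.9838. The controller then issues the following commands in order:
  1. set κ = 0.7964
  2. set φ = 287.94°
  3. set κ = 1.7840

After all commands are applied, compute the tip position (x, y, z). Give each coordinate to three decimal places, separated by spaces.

initial: κ=1.2531, φ=121.55°, ℓ=0.9838
cmd 1: set κ=0.7964 → (κ,φ,ℓ)=(0.7964,121.55°,0.9838) → tip=(-0.1916,0.3120,0.8862)
cmd 2: set φ=287.94° → (κ,φ,ℓ)=(0.7964,287.94°,0.9838) → tip=(0.1128,-0.3483,0.8862)
cmd 3: set κ=1.7840 → (κ,φ,ℓ)=(1.7840,287.94°,0.9838) → tip=(0.2043,-0.6310,0.5510)

0.204 -0.631 0.551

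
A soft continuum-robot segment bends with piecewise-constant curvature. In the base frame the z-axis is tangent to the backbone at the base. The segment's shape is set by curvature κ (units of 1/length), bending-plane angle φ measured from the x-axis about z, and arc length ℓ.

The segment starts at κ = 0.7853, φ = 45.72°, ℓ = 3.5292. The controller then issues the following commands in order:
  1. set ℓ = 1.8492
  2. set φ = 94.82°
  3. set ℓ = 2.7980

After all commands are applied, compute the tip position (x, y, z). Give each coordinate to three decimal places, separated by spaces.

-0.170 2.013 1.032

initial: κ=0.7853, φ=45.72°, ℓ=3.5292
cmd 1: set ℓ=1.8492 → (κ,φ,ℓ)=(0.7853,45.72°,1.8492) → tip=(0.7838,0.8038,1.2645)
cmd 2: set φ=94.82° → (κ,φ,ℓ)=(0.7853,94.82°,1.8492) → tip=(-0.0943,1.1187,1.2645)
cmd 3: set ℓ=2.7980 → (κ,φ,ℓ)=(0.7853,94.82°,2.7980) → tip=(-0.1697,2.0128,1.0316)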